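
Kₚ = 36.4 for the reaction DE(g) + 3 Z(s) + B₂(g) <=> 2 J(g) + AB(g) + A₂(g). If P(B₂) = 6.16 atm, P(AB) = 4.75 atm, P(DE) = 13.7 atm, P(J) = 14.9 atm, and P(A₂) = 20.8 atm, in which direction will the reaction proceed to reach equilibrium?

(Z is a pure solid — omitted from Qₚ.)
Qₚ = P(J)²·P(AB)·P(A₂) / (P(DE)·P(B₂)) = (14.9)²·(4.75)·(20.8) / ((13.7)·(6.16)) = 260
Qₚ = 260 > Kₚ = 36.4, so the reverse reaction proceeds.

toward reactants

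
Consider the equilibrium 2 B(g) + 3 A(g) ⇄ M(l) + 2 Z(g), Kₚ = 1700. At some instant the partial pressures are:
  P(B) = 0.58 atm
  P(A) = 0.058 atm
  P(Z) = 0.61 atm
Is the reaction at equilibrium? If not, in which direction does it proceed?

(M is a pure liquid — omitted from Qₚ.)
Qₚ = P(Z)² / (P(B)²·P(A)³) = (0.61)² / ((0.58)²·(0.058)³) = 5700
Qₚ = 5700 > Kₚ = 1700, so the reverse reaction proceeds.

in the reverse direction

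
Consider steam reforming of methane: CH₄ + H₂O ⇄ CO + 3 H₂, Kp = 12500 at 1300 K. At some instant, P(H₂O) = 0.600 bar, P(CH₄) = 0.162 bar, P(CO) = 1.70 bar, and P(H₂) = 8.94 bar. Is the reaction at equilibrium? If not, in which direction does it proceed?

Qp = P(CO)·P(H₂)³ / (P(CH₄)·P(H₂O)) = (1.70)·(8.94)³ / ((0.162)·(0.600)) = 12500
Qp = 12500 = Kp, so the system is already at equilibrium.

neither direction; the system is at equilibrium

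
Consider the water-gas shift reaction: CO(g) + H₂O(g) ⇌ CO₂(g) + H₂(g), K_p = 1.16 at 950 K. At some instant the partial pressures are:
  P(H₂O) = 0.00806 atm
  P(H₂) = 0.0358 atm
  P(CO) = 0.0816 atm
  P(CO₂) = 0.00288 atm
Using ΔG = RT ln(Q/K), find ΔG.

ΔG = -15.8 kJ/mol

Q_p = P(CO₂)·P(H₂) / (P(CO)·P(H₂O)) = (0.00288)·(0.0358) / ((0.0816)·(0.00806)) = 0.157
ΔG = RT ln(Q_p/K_p) = (8.314 J mol⁻¹ K⁻¹)(950 K) × ln(0.157/1.16)
   = (7.898 kJ/mol)(-2.000) = -15.8 kJ/mol
ΔG < 0, so the forward reaction is spontaneous (proceeds forward).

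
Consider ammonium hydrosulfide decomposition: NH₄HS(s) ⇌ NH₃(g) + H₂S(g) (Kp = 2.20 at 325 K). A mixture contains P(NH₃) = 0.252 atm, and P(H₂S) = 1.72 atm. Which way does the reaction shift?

(NH₄HS is a pure solid — omitted from Qp.)
Qp = P(NH₃)·P(H₂S) = (0.252)·(1.72) = 0.433
Qp = 0.433 < Kp = 2.20, so the forward reaction proceeds.

in the forward direction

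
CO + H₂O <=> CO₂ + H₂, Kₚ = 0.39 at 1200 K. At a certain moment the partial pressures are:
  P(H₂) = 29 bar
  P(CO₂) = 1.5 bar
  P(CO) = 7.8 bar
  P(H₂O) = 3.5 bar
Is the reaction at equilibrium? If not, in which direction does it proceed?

Qₚ = P(CO₂)·P(H₂) / (P(CO)·P(H₂O)) = (1.5)·(29) / ((7.8)·(3.5)) = 1.6
Qₚ = 1.6 > Kₚ = 0.39, so the reverse reaction proceeds.

reverse (toward reactants)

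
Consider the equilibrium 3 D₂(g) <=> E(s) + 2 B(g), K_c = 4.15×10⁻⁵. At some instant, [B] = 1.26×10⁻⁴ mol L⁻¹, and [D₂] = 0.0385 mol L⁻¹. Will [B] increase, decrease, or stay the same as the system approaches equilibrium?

decrease

(E is a pure solid — omitted from Q_c.)
Q_c = [B]² / [D₂]³ = (1.26×10⁻⁴)² / (0.0385)³ = 2.78×10⁻⁴
Q_c = 2.78×10⁻⁴ > K_c = 4.15×10⁻⁵: net reverse reaction.
B is a product, so it decreases.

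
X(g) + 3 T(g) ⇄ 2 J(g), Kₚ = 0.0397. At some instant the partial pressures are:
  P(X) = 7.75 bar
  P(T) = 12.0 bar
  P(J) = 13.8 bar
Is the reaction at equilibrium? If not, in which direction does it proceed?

in the forward direction

Qₚ = P(J)² / (P(X)·P(T)³) = (13.8)² / ((7.75)·(12.0)³) = 0.0142
Qₚ = 0.0142 < Kₚ = 0.0397, so the forward reaction proceeds.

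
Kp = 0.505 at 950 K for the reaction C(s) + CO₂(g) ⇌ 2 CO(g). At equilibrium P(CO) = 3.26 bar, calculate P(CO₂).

P(CO₂) = 21.0 bar

(C is a pure solid — omitted from Kp.)
At equilibrium, Kp = P(CO)² / P(CO₂) = 0.505.
(3.26)² / (P(CO₂)) = 0.505
P(CO₂) = 21.0 bar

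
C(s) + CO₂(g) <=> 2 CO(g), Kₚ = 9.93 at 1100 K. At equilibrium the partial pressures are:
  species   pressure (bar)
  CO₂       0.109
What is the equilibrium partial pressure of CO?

P(CO) = 1.04 bar

(C is a pure solid — omitted from Kₚ.)
At equilibrium, Kₚ = P(CO)² / P(CO₂) = 9.93.
(P(CO))² / (0.109) = 9.93
P(CO)² = 1.08 ⇒ P(CO) = 1.04 bar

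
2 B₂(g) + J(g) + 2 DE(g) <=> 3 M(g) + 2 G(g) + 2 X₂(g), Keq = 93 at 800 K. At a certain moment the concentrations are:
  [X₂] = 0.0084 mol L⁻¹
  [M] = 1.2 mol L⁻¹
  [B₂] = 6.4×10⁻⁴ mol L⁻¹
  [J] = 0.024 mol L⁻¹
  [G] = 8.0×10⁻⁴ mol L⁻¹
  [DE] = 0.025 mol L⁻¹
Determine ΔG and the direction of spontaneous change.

ΔG = -13.2 kJ/mol; the forward reaction is spontaneous

Q = [M]³·[G]²·[X₂]² / ([B₂]²·[J]·[DE]²) = (1.2)³·(8.0×10⁻⁴)²·(0.0084)² / ((6.4×10⁻⁴)²·(0.024)·(0.025)²) = 12.7
ΔG = RT ln(Q/Keq) = (8.314 J mol⁻¹ K⁻¹)(800 K) × ln(12.7/93)
   = (6.651 kJ/mol)(-1.991) = -13.2 kJ/mol
ΔG < 0, so the forward reaction is spontaneous (proceeds forward).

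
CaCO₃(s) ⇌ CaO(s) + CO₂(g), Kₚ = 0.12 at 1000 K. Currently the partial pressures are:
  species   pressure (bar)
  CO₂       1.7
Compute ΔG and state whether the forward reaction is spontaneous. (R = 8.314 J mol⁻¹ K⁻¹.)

ΔG = 22.0 kJ/mol; the forward reaction is non-spontaneous

(CaCO₃, CaO are pure solids — omitted from Qₚ.)
Qₚ = P(CO₂) = 1.70
ΔG = RT ln(Qₚ/Kₚ) = (8.314 J mol⁻¹ K⁻¹)(1000 K) × ln(1.70/0.12)
   = (8.314 kJ/mol)(2.651) = 22.0 kJ/mol
ΔG > 0, so the forward reaction is non-spontaneous (proceeds in reverse).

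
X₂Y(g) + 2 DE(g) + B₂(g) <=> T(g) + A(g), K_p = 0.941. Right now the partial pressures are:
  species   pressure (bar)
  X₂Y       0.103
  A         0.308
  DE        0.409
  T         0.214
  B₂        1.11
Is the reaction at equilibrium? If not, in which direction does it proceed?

in the reverse direction

Q_p = P(T)·P(A) / (P(X₂Y)·P(DE)²·P(B₂)) = (0.214)·(0.308) / ((0.103)·(0.409)²·(1.11)) = 3.45
Q_p = 3.45 > K_p = 0.941, so the reverse reaction proceeds.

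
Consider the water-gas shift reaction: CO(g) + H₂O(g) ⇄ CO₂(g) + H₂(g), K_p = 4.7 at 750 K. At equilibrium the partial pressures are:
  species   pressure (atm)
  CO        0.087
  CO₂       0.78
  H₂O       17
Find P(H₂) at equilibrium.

P(H₂) = 8.9 atm

At equilibrium, K_p = P(CO₂)·P(H₂) / (P(CO)·P(H₂O)) = 4.7.
(0.78)·(P(H₂)) / ((0.087)·(17)) = 4.7
P(H₂) = 8.91 = 8.9 atm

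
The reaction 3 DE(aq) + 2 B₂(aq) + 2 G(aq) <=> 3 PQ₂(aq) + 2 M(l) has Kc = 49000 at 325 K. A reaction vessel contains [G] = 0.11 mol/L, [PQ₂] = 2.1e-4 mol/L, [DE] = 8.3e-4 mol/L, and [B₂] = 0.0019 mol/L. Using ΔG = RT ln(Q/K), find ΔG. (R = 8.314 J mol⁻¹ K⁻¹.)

ΔG = 5.47 kJ/mol

(M is a pure liquid — omitted from Qc.)
Qc = [PQ₂]³ / ([DE]³·[B₂]²·[G]²) = (2.1e-4)³ / ((8.3e-4)³·(0.0019)²·(0.11)²) = 3.71e5
ΔG = RT ln(Qc/Kc) = (8.314 J mol⁻¹ K⁻¹)(325 K) × ln(3.71e5/49000)
   = (2.702 kJ/mol)(2.024) = 5.47 kJ/mol
ΔG > 0, so the forward reaction is non-spontaneous (proceeds in reverse).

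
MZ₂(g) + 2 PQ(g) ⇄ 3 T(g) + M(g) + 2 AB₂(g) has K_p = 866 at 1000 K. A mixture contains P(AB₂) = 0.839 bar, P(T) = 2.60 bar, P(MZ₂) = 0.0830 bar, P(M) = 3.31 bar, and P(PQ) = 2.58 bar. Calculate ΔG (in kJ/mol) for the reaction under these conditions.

ΔG = -20.4 kJ/mol

Q_p = P(T)³·P(M)·P(AB₂)² / (P(MZ₂)·P(PQ)²) = (2.60)³·(3.31)·(0.839)² / ((0.0830)·(2.58)²) = 74.1
ΔG = RT ln(Q_p/K_p) = (8.314 J mol⁻¹ K⁻¹)(1000 K) × ln(74.1/866)
   = (8.314 kJ/mol)(-2.458) = -20.4 kJ/mol
ΔG < 0, so the forward reaction is spontaneous (proceeds forward).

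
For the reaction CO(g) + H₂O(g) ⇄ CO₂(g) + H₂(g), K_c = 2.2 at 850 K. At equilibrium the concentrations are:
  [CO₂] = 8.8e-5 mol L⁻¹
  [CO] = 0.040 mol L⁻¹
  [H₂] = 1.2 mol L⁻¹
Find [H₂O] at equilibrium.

[H₂O] = 0.0012 mol L⁻¹

At equilibrium, K_c = [CO₂]·[H₂] / ([CO]·[H₂O]) = 2.2.
(8.8e-5)·(1.2) / ((0.040)·([H₂O])) = 2.2
[H₂O] = 0.00120 = 0.0012 mol L⁻¹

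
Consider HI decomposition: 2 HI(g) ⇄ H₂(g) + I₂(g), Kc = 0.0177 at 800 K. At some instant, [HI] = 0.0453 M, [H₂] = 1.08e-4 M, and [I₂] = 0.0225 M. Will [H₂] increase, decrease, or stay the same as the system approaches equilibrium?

Qc = [H₂]·[I₂] / [HI]² = (1.08e-4)·(0.0225) / (0.0453)² = 0.00118
Qc = 0.00118 < Kc = 0.0177: net forward reaction.
H₂ is a product, so it increases.

increase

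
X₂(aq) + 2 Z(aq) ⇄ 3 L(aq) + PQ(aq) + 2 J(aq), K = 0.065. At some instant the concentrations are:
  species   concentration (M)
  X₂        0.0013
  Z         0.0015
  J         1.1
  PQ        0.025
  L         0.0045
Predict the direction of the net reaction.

reverse (toward reactants)

Q = [L]³·[PQ]·[J]² / ([X₂]·[Z]²) = (0.0045)³·(0.025)·(1.1)² / ((0.0013)·(0.0015)²) = 0.94
Q = 0.94 > K = 0.065, so the reverse reaction proceeds.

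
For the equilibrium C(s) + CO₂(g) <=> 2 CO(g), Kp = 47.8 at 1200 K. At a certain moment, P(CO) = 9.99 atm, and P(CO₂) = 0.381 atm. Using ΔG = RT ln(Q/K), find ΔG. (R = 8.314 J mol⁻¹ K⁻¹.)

(C is a pure solid — omitted from Qp.)
Qp = P(CO)² / P(CO₂) = (9.99)² / (0.381) = 262
ΔG = RT ln(Qp/Kp) = (8.314 J mol⁻¹ K⁻¹)(1200 K) × ln(262/47.8)
   = (9.977 kJ/mol)(1.701) = 17.0 kJ/mol
ΔG > 0, so the forward reaction is non-spontaneous (proceeds in reverse).

ΔG = 17.0 kJ/mol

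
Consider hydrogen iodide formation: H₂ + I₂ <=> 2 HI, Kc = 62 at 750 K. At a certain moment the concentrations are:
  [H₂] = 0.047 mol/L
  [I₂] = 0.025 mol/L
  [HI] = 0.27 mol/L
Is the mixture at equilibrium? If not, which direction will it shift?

Qc = [HI]² / ([H₂]·[I₂]) = (0.27)² / ((0.047)·(0.025)) = 62
Qc = 62 = Kc; the system is at equilibrium.

yes, at equilibrium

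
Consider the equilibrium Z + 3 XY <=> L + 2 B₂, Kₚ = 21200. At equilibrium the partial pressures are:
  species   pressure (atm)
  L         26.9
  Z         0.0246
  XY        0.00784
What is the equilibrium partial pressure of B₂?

At equilibrium, Kₚ = P(L)·P(B₂)² / (P(Z)·P(XY)³) = 21200.
(26.9)·(P(B₂))² / ((0.0246)·(0.00784)³) = 21200
P(B₂)² = 9.34e-6 ⇒ P(B₂) = 0.00306 atm

P(B₂) = 0.00306 atm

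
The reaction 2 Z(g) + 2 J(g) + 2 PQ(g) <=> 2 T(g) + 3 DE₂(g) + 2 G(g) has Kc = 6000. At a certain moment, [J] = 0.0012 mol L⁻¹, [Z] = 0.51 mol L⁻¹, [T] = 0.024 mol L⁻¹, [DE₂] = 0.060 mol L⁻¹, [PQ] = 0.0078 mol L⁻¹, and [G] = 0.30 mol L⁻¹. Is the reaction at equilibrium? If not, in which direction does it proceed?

toward products

Qc = [T]²·[DE₂]³·[G]² / ([Z]²·[J]²·[PQ]²) = (0.024)²·(0.060)³·(0.30)² / ((0.51)²·(0.0012)²·(0.0078)²) = 490
Qc = 490 < Kc = 6000, so the forward reaction proceeds.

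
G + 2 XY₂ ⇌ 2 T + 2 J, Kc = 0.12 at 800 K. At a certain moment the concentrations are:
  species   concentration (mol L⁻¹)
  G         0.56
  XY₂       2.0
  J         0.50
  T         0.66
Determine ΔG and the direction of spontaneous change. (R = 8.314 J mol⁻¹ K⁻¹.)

Qc = [T]²·[J]² / ([G]·[XY₂]²) = (0.66)²·(0.50)² / ((0.56)·(2.0)²) = 0.0486
ΔG = RT ln(Qc/Kc) = (8.314 J mol⁻¹ K⁻¹)(800 K) × ln(0.0486/0.12)
   = (6.651 kJ/mol)(-0.9039) = -6.01 kJ/mol
ΔG < 0, so the forward reaction is spontaneous (proceeds forward).

ΔG = -6.01 kJ/mol; the forward reaction is spontaneous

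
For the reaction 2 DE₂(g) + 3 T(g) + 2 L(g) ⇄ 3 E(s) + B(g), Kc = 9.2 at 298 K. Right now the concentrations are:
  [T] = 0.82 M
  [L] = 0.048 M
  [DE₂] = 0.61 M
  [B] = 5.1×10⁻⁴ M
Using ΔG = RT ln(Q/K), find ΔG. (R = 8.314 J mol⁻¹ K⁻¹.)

(E is a pure solid — omitted from Qc.)
Qc = [B] / ([DE₂]²·[T]³·[L]²) = (5.1×10⁻⁴) / ((0.61)²·(0.82)³·(0.048)²) = 1.08
ΔG = RT ln(Qc/Kc) = (8.314 J mol⁻¹ K⁻¹)(298 K) × ln(1.08/9.2)
   = (2.478 kJ/mol)(-2.142) = -5.31 kJ/mol
ΔG < 0, so the forward reaction is spontaneous (proceeds forward).

ΔG = -5.31 kJ/mol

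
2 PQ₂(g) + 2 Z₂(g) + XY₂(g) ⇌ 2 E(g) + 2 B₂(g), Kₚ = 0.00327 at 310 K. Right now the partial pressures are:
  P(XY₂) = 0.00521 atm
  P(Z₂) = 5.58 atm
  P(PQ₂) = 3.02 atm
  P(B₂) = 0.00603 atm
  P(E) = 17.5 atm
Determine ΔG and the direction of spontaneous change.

Qₚ = P(E)²·P(B₂)² / (P(PQ₂)²·P(Z₂)²·P(XY₂)) = (17.5)²·(0.00603)² / ((3.02)²·(5.58)²·(0.00521)) = 0.00753
ΔG = RT ln(Qₚ/Kₚ) = (8.314 J mol⁻¹ K⁻¹)(310 K) × ln(0.00753/0.00327)
   = (2.577 kJ/mol)(0.8341) = 2.15 kJ/mol
ΔG > 0, so the forward reaction is non-spontaneous (proceeds in reverse).

ΔG = 2.15 kJ/mol; the forward reaction is non-spontaneous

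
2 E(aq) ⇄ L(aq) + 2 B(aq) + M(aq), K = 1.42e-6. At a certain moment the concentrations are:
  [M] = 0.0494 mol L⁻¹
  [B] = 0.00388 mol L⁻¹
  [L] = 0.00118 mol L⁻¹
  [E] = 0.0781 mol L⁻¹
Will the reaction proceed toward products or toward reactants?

forward (toward products)

Q = [L]·[B]²·[M] / [E]² = (0.00118)·(0.00388)²·(0.0494) / (0.0781)² = 1.44e-7
Q = 1.44e-7 < K = 1.42e-6, so the forward reaction proceeds.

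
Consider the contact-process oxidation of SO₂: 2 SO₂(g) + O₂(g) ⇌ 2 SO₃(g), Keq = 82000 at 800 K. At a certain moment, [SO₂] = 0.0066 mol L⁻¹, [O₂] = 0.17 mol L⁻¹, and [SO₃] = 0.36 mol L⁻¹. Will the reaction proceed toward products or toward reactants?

Q = [SO₃]² / ([SO₂]²·[O₂]) = (0.36)² / ((0.0066)²·(0.17)) = 18000
Q = 18000 < Keq = 82000, so the forward reaction proceeds.

in the forward direction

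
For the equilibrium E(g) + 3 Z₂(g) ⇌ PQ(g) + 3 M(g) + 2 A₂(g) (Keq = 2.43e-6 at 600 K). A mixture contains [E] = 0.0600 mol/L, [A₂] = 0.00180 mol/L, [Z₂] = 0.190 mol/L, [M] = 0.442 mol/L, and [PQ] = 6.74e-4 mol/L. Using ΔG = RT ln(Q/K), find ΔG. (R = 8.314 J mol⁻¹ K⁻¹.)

Q = [PQ]·[M]³·[A₂]² / ([E]·[Z₂]³) = (6.74e-4)·(0.442)³·(0.00180)² / ((0.0600)·(0.190)³) = 4.58e-7
ΔG = RT ln(Q/Keq) = (8.314 J mol⁻¹ K⁻¹)(600 K) × ln(4.58e-7/2.43e-6)
   = (4.988 kJ/mol)(-1.669) = -8.32 kJ/mol
ΔG < 0, so the forward reaction is spontaneous (proceeds forward).

ΔG = -8.32 kJ/mol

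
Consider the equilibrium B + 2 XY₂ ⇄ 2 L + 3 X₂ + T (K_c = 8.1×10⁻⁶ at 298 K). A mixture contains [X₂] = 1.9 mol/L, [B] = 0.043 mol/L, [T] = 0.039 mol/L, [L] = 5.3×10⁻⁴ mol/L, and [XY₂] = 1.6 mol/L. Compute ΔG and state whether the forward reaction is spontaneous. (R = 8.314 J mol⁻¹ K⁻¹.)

ΔG = -6.13 kJ/mol; the forward reaction is spontaneous

Q_c = [L]²·[X₂]³·[T] / ([B]·[XY₂]²) = (5.3×10⁻⁴)²·(1.9)³·(0.039) / ((0.043)·(1.6)²) = 6.83×10⁻⁷
ΔG = RT ln(Q_c/K_c) = (8.314 J mol⁻¹ K⁻¹)(298 K) × ln(6.83×10⁻⁷/8.1×10⁻⁶)
   = (2.478 kJ/mol)(-2.473) = -6.13 kJ/mol
ΔG < 0, so the forward reaction is spontaneous (proceeds forward).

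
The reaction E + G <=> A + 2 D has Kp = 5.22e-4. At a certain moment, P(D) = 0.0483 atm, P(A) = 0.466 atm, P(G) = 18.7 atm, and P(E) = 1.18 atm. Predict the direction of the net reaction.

to the right

Qp = P(A)·P(D)² / (P(E)·P(G)) = (0.466)·(0.0483)² / ((1.18)·(18.7)) = 4.93e-5
Qp = 4.93e-5 < Kp = 5.22e-4, so the forward reaction proceeds.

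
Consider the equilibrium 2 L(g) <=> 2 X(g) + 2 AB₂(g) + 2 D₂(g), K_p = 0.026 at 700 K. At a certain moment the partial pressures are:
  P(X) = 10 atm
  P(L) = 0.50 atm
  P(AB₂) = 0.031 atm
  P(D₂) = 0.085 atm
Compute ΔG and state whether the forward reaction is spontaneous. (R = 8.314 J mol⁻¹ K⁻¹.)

ΔG = -13.0 kJ/mol; the forward reaction is spontaneous

Q_p = P(X)²·P(AB₂)²·P(D₂)² / P(L)² = (10)²·(0.031)²·(0.085)² / (0.50)² = 0.00278
ΔG = RT ln(Q_p/K_p) = (8.314 J mol⁻¹ K⁻¹)(700 K) × ln(0.00278/0.026)
   = (5.820 kJ/mol)(-2.236) = -13.0 kJ/mol
ΔG < 0, so the forward reaction is spontaneous (proceeds forward).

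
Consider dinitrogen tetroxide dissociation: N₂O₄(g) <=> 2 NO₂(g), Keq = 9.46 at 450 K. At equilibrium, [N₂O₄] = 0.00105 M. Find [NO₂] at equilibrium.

At equilibrium, Keq = [NO₂]² / [N₂O₄] = 9.46.
([NO₂])² / (0.00105) = 9.46
[NO₂]² = 0.00993 ⇒ [NO₂] = 0.0997 M

[NO₂] = 0.0997 M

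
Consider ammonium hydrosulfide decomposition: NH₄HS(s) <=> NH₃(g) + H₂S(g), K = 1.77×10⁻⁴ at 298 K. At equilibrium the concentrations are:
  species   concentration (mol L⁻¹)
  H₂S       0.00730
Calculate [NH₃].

(NH₄HS is a pure solid — omitted from K.)
At equilibrium, K = [NH₃]·[H₂S] = 1.77×10⁻⁴.
([NH₃])·(0.00730) = 1.77×10⁻⁴
[NH₃] = 0.0242 mol L⁻¹

[NH₃] = 0.0242 mol L⁻¹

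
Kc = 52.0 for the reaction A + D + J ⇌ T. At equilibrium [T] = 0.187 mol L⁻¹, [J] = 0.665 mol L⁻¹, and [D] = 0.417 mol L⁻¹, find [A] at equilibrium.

[A] = 0.0130 mol L⁻¹

At equilibrium, Kc = [T] / ([A]·[D]·[J]) = 52.0.
(0.187) / (([A])·(0.417)·(0.665)) = 52.0
[A] = 0.0130 mol L⁻¹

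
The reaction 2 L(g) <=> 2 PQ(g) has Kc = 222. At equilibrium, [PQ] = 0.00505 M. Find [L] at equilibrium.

[L] = 3.39e-4 M

At equilibrium, Kc = [PQ]² / [L]² = 222.
(0.00505)² / ([L])² = 222
[L]² = 1.15e-7 ⇒ [L] = 3.39e-4 M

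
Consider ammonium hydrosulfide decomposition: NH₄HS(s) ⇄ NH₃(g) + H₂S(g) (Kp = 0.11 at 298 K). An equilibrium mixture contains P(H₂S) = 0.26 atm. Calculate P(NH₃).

(NH₄HS is a pure solid — omitted from Kp.)
At equilibrium, Kp = P(NH₃)·P(H₂S) = 0.11.
(P(NH₃))·(0.26) = 0.11
P(NH₃) = 0.423 = 0.42 atm

P(NH₃) = 0.42 atm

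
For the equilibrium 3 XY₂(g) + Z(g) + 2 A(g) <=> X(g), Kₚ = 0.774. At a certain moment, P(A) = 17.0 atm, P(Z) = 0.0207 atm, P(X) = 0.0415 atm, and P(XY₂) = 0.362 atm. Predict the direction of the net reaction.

Qₚ = P(X) / (P(XY₂)³·P(Z)·P(A)²) = (0.0415) / ((0.362)³·(0.0207)·(17.0)²) = 0.146
Qₚ = 0.146 < Kₚ = 0.774, so the forward reaction proceeds.

forward (toward products)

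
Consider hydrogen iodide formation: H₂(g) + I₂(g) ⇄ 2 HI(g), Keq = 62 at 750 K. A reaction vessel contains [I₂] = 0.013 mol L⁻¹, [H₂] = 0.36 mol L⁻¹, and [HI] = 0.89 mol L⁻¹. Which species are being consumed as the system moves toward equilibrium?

HI (products)

Q = [HI]² / ([H₂]·[I₂]) = (0.89)² / ((0.36)·(0.013)) = 170
Q = 170 > Keq = 62: net reverse reaction.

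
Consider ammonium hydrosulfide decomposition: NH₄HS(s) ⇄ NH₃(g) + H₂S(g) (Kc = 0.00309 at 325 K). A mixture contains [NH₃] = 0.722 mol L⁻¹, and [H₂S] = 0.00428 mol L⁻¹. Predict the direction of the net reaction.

(NH₄HS is a pure solid — omitted from Qc.)
Qc = [NH₃]·[H₂S] = (0.722)·(0.00428) = 0.00309
Qc = 0.00309 = Kc, so the system is already at equilibrium.

at equilibrium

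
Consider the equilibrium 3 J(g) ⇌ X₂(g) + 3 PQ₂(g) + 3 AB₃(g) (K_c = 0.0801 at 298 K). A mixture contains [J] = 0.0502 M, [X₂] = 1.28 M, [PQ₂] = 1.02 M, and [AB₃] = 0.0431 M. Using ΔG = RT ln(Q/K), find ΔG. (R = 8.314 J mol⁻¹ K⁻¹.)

Q_c = [X₂]·[PQ₂]³·[AB₃]³ / [J]³ = (1.28)·(1.02)³·(0.0431)³ / (0.0502)³ = 0.860
ΔG = RT ln(Q_c/K_c) = (8.314 J mol⁻¹ K⁻¹)(298 K) × ln(0.860/0.0801)
   = (2.478 kJ/mol)(2.374) = 5.88 kJ/mol
ΔG > 0, so the forward reaction is non-spontaneous (proceeds in reverse).

ΔG = 5.88 kJ/mol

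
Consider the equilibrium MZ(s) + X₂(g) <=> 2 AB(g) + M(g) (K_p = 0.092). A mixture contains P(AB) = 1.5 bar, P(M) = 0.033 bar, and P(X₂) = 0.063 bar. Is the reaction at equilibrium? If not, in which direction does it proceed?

in the reverse direction

(MZ is a pure solid — omitted from Q_p.)
Q_p = P(AB)²·P(M) / P(X₂) = (1.5)²·(0.033) / (0.063) = 1.2
Q_p = 1.2 > K_p = 0.092, so the reverse reaction proceeds.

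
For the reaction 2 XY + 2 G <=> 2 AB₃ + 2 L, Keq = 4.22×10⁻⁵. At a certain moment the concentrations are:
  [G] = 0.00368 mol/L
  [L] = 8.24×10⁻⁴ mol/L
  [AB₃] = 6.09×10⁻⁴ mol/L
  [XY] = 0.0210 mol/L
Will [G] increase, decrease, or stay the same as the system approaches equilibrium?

stay the same

Q = [AB₃]²·[L]² / ([XY]²·[G]²) = (6.09×10⁻⁴)²·(8.24×10⁻⁴)² / ((0.0210)²·(0.00368)²) = 4.22×10⁻⁵
Q = 4.22×10⁻⁵ = Keq; the system is at equilibrium.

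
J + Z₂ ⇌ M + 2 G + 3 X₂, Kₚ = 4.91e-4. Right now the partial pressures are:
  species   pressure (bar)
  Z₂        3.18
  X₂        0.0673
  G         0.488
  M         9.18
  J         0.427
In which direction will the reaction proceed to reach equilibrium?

Qₚ = P(M)·P(G)²·P(X₂)³ / (P(J)·P(Z₂)) = (9.18)·(0.488)²·(0.0673)³ / ((0.427)·(3.18)) = 4.91e-4
Qₚ = 4.91e-4 = Kₚ, so the system is already at equilibrium.

at equilibrium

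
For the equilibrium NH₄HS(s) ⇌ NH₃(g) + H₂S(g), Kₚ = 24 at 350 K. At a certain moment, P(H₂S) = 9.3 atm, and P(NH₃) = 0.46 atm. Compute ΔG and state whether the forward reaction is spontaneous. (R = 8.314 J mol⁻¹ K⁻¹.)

ΔG = -5.02 kJ/mol; the forward reaction is spontaneous

(NH₄HS is a pure solid — omitted from Qₚ.)
Qₚ = P(NH₃)·P(H₂S) = (0.46)·(9.3) = 4.28
ΔG = RT ln(Qₚ/Kₚ) = (8.314 J mol⁻¹ K⁻¹)(350 K) × ln(4.28/24)
   = (2.910 kJ/mol)(-1.724) = -5.02 kJ/mol
ΔG < 0, so the forward reaction is spontaneous (proceeds forward).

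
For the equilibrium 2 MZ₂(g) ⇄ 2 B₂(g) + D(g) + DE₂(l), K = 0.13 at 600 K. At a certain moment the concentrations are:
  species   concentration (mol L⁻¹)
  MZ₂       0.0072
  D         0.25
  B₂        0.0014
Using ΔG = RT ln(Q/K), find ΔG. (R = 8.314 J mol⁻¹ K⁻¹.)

ΔG = -13.1 kJ/mol

(DE₂ is a pure liquid — omitted from Q.)
Q = [B₂]²·[D] / [MZ₂]² = (0.0014)²·(0.25) / (0.0072)² = 0.00945
ΔG = RT ln(Q/K) = (8.314 J mol⁻¹ K⁻¹)(600 K) × ln(0.00945/0.13)
   = (4.988 kJ/mol)(-2.622) = -13.1 kJ/mol
ΔG < 0, so the forward reaction is spontaneous (proceeds forward).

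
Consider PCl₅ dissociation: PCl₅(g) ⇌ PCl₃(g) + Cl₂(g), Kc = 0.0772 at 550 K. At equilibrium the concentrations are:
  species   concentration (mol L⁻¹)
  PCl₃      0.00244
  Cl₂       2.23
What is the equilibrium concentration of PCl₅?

At equilibrium, Kc = [PCl₃]·[Cl₂] / [PCl₅] = 0.0772.
(0.00244)·(2.23) / ([PCl₅]) = 0.0772
[PCl₅] = 0.0705 mol L⁻¹

[PCl₅] = 0.0705 mol L⁻¹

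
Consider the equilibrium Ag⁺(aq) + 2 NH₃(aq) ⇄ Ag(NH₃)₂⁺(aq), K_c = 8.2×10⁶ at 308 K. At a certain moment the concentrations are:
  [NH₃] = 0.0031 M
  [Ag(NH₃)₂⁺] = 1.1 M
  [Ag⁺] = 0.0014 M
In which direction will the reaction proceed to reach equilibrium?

in the reverse direction

Q_c = [Ag(NH₃)₂⁺] / ([Ag⁺]·[NH₃]²) = (1.1) / ((0.0014)·(0.0031)²) = 8.2×10⁷
Q_c = 8.2×10⁷ > K_c = 8.2×10⁶, so the reverse reaction proceeds.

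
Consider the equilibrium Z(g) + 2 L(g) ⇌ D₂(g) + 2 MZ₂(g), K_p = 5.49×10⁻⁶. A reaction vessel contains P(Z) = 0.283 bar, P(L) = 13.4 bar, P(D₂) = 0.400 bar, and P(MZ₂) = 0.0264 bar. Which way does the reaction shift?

Q_p = P(D₂)·P(MZ₂)² / (P(Z)·P(L)²) = (0.400)·(0.0264)² / ((0.283)·(13.4)²) = 5.49×10⁻⁶
Q_p = 5.49×10⁻⁶ = K_p, so the system is already at equilibrium.

neither direction; the system is at equilibrium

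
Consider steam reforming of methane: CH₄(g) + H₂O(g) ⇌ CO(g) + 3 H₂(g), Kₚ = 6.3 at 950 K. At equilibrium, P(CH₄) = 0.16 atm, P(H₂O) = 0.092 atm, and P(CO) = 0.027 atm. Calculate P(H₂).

At equilibrium, Kₚ = P(CO)·P(H₂)³ / (P(CH₄)·P(H₂O)) = 6.3.
(0.027)·(P(H₂))³ / ((0.16)·(0.092)) = 6.3
P(H₂)³ = 3.43 ⇒ P(H₂) = 1.5 atm

P(H₂) = 1.5 atm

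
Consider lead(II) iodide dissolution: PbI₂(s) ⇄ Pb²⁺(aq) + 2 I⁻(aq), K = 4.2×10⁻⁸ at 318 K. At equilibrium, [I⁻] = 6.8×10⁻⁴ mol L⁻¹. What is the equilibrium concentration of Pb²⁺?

[Pb²⁺] = 0.091 mol L⁻¹

(PbI₂ is a pure solid — omitted from K.)
At equilibrium, K = [Pb²⁺]·[I⁻]² = 4.2×10⁻⁸.
([Pb²⁺])·(6.8×10⁻⁴)² = 4.2×10⁻⁸
[Pb²⁺] = 0.0908 = 0.091 mol L⁻¹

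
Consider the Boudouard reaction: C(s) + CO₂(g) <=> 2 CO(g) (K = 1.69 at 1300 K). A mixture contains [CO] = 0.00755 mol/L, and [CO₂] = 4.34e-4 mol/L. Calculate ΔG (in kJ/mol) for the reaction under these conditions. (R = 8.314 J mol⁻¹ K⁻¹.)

ΔG = -27.6 kJ/mol

(C is a pure solid — omitted from Q.)
Q = [CO]² / [CO₂] = (0.00755)² / (4.34e-4) = 0.131
ΔG = RT ln(Q/K) = (8.314 J mol⁻¹ K⁻¹)(1300 K) × ln(0.131/1.69)
   = (10.81 kJ/mol)(-2.557) = -27.6 kJ/mol
ΔG < 0, so the forward reaction is spontaneous (proceeds forward).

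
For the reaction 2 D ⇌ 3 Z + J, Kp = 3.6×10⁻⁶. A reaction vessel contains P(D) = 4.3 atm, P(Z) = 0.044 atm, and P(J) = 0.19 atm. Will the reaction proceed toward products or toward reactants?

to the right

Qp = P(Z)³·P(J) / P(D)² = (0.044)³·(0.19) / (4.3)² = 8.8×10⁻⁷
Qp = 8.8×10⁻⁷ < Kp = 3.6×10⁻⁶, so the forward reaction proceeds.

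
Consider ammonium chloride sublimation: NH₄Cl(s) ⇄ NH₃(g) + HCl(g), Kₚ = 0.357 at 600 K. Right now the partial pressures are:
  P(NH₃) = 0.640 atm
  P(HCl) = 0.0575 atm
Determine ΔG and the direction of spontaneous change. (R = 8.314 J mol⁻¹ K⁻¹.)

(NH₄Cl is a pure solid — omitted from Qₚ.)
Qₚ = P(NH₃)·P(HCl) = (0.640)·(0.0575) = 0.0368
ΔG = RT ln(Qₚ/Kₚ) = (8.314 J mol⁻¹ K⁻¹)(600 K) × ln(0.0368/0.357)
   = (4.988 kJ/mol)(-2.272) = -11.3 kJ/mol
ΔG < 0, so the forward reaction is spontaneous (proceeds forward).

ΔG = -11.3 kJ/mol; the forward reaction is spontaneous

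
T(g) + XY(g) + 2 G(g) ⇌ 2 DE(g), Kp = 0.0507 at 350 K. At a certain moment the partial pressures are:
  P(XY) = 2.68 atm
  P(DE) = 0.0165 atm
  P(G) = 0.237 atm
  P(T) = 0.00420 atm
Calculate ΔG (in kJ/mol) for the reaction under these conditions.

Qp = P(DE)² / (P(T)·P(XY)·P(G)²) = (0.0165)² / ((0.00420)·(2.68)·(0.237)²) = 0.431
ΔG = RT ln(Qp/Kp) = (8.314 J mol⁻¹ K⁻¹)(350 K) × ln(0.431/0.0507)
   = (2.910 kJ/mol)(2.140) = 6.23 kJ/mol
ΔG > 0, so the forward reaction is non-spontaneous (proceeds in reverse).

ΔG = 6.23 kJ/mol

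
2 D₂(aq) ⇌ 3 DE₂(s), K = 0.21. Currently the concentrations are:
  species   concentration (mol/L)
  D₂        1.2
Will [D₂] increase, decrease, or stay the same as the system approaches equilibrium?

(DE₂ is a pure solid — omitted from Q.)
Q = 1 / [D₂]² = 1 / (1.2)² = 0.69
Q = 0.69 > K = 0.21: net reverse reaction.
D₂ is a reactant, so it increases.

increase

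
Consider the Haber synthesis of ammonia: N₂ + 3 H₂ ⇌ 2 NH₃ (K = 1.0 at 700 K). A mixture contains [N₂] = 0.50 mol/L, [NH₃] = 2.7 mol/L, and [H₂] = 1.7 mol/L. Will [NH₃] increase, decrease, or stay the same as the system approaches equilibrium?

Q = [NH₃]² / ([N₂]·[H₂]³) = (2.7)² / ((0.50)·(1.7)³) = 3.0
Q = 3.0 > K = 1.0: net reverse reaction.
NH₃ is a product, so it decreases.

decrease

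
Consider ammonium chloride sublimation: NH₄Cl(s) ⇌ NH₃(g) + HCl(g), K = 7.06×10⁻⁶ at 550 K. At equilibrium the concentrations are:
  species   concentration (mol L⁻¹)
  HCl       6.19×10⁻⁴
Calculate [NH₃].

(NH₄Cl is a pure solid — omitted from K.)
At equilibrium, K = [NH₃]·[HCl] = 7.06×10⁻⁶.
([NH₃])·(6.19×10⁻⁴) = 7.06×10⁻⁶
[NH₃] = 0.0114 mol L⁻¹

[NH₃] = 0.0114 mol L⁻¹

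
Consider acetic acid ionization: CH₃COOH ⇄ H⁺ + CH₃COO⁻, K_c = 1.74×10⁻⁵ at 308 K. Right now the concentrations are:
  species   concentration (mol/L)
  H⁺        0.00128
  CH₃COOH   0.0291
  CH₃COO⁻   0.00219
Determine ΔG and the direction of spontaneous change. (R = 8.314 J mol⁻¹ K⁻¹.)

ΔG = 4.38 kJ/mol; the forward reaction is non-spontaneous

Q_c = [H⁺]·[CH₃COO⁻] / [CH₃COOH] = (0.00128)·(0.00219) / (0.0291) = 9.63×10⁻⁵
ΔG = RT ln(Q_c/K_c) = (8.314 J mol⁻¹ K⁻¹)(308 K) × ln(9.63×10⁻⁵/1.74×10⁻⁵)
   = (2.561 kJ/mol)(1.711) = 4.38 kJ/mol
ΔG > 0, so the forward reaction is non-spontaneous (proceeds in reverse).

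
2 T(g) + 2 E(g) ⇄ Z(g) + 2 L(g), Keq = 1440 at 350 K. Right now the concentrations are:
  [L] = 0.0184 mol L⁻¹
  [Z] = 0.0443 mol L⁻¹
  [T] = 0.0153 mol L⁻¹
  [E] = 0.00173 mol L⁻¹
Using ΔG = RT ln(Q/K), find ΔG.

Q = [Z]·[L]² / ([T]²·[E]²) = (0.0443)·(0.0184)² / ((0.0153)²·(0.00173)²) = 21400
ΔG = RT ln(Q/Keq) = (8.314 J mol⁻¹ K⁻¹)(350 K) × ln(21400/1440)
   = (2.910 kJ/mol)(2.699) = 7.85 kJ/mol
ΔG > 0, so the forward reaction is non-spontaneous (proceeds in reverse).

ΔG = 7.85 kJ/mol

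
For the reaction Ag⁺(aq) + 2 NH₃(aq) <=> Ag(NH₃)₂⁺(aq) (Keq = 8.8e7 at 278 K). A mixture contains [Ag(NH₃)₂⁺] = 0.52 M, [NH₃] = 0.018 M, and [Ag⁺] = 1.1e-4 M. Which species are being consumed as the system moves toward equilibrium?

Q = [Ag(NH₃)₂⁺] / ([Ag⁺]·[NH₃]²) = (0.52) / ((1.1e-4)·(0.018)²) = 1.5e7
Q = 1.5e7 < Keq = 8.8e7: net forward reaction.

Ag⁺, NH₃ (reactants)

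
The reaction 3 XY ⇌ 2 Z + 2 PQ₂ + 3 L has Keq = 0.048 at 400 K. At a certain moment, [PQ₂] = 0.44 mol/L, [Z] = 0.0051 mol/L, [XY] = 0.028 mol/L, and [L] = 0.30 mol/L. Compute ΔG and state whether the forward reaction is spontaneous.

Q = [Z]²·[PQ₂]²·[L]³ / [XY]³ = (0.0051)²·(0.44)²·(0.30)³ / (0.028)³ = 0.00619
ΔG = RT ln(Q/Keq) = (8.314 J mol⁻¹ K⁻¹)(400 K) × ln(0.00619/0.048)
   = (3.326 kJ/mol)(-2.048) = -6.81 kJ/mol
ΔG < 0, so the forward reaction is spontaneous (proceeds forward).

ΔG = -6.81 kJ/mol; the forward reaction is spontaneous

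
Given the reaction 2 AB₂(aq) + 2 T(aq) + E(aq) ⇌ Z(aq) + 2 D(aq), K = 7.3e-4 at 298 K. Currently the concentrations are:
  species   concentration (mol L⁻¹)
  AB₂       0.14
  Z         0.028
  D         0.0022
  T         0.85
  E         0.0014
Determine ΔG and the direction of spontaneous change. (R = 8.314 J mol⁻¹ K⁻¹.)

ΔG = 5.54 kJ/mol; the forward reaction is non-spontaneous

Q = [Z]·[D]² / ([AB₂]²·[T]²·[E]) = (0.028)·(0.0022)² / ((0.14)²·(0.85)²·(0.0014)) = 0.00684
ΔG = RT ln(Q/K) = (8.314 J mol⁻¹ K⁻¹)(298 K) × ln(0.00684/7.3e-4)
   = (2.478 kJ/mol)(2.237) = 5.54 kJ/mol
ΔG > 0, so the forward reaction is non-spontaneous (proceeds in reverse).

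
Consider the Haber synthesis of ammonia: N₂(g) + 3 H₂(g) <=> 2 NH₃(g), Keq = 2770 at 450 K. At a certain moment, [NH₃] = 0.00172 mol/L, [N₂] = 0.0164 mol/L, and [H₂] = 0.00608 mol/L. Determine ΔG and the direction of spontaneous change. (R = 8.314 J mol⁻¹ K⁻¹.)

Q = [NH₃]² / ([N₂]·[H₂]³) = (0.00172)² / ((0.0164)·(0.00608)³) = 803
ΔG = RT ln(Q/Keq) = (8.314 J mol⁻¹ K⁻¹)(450 K) × ln(803/2770)
   = (3.741 kJ/mol)(-1.238) = -4.63 kJ/mol
ΔG < 0, so the forward reaction is spontaneous (proceeds forward).

ΔG = -4.63 kJ/mol; the forward reaction is spontaneous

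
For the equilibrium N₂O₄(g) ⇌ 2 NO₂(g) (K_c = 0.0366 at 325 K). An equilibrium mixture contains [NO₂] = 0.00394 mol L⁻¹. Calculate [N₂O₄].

[N₂O₄] = 4.24×10⁻⁴ mol L⁻¹

At equilibrium, K_c = [NO₂]² / [N₂O₄] = 0.0366.
(0.00394)² / ([N₂O₄]) = 0.0366
[N₂O₄] = 4.24×10⁻⁴ mol L⁻¹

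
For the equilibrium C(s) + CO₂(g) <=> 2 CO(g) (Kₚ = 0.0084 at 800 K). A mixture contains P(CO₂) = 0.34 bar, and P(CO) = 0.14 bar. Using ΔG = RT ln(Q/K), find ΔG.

ΔG = 12.8 kJ/mol

(C is a pure solid — omitted from Qₚ.)
Qₚ = P(CO)² / P(CO₂) = (0.14)² / (0.34) = 0.0576
ΔG = RT ln(Qₚ/Kₚ) = (8.314 J mol⁻¹ K⁻¹)(800 K) × ln(0.0576/0.0084)
   = (6.651 kJ/mol)(1.925) = 12.8 kJ/mol
ΔG > 0, so the forward reaction is non-spontaneous (proceeds in reverse).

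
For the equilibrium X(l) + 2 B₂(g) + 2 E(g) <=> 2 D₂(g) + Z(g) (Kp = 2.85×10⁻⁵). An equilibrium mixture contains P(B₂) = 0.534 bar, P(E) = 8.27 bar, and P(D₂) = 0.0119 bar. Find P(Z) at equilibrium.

(X is a pure liquid — omitted from Kp.)
At equilibrium, Kp = P(D₂)²·P(Z) / (P(B₂)²·P(E)²) = 2.85×10⁻⁵.
(0.0119)²·(P(Z)) / ((0.534)²·(8.27)²) = 2.85×10⁻⁵
P(Z) = 3.93 bar

P(Z) = 3.93 bar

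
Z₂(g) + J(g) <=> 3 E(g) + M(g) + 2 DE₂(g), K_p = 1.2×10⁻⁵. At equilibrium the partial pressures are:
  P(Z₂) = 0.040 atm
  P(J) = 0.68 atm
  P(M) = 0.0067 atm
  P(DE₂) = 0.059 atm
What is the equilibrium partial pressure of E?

P(E) = 0.24 atm

At equilibrium, K_p = P(E)³·P(M)·P(DE₂)² / (P(Z₂)·P(J)) = 1.2×10⁻⁵.
(P(E))³·(0.0067)·(0.059)² / ((0.040)·(0.68)) = 1.2×10⁻⁵
P(E)³ = 0.0140 ⇒ P(E) = 0.24 atm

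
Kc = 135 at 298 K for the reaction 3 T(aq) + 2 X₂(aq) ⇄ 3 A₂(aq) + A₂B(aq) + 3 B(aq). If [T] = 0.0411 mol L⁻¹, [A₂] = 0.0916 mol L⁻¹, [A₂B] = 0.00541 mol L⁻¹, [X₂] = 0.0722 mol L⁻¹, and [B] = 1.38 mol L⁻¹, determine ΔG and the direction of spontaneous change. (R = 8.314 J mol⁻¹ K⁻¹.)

Qc = [A₂]³·[A₂B]·[B]³ / ([T]³·[X₂]²) = (0.0916)³·(0.00541)·(1.38)³ / ((0.0411)³·(0.0722)²) = 30.2
ΔG = RT ln(Qc/Kc) = (8.314 J mol⁻¹ K⁻¹)(298 K) × ln(30.2/135)
   = (2.478 kJ/mol)(-1.497) = -3.71 kJ/mol
ΔG < 0, so the forward reaction is spontaneous (proceeds forward).

ΔG = -3.71 kJ/mol; the forward reaction is spontaneous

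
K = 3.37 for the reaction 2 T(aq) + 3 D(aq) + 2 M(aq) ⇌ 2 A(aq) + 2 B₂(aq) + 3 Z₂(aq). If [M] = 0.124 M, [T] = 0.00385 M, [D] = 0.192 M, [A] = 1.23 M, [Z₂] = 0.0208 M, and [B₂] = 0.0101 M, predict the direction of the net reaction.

forward (toward products)

Q = [A]²·[B₂]²·[Z₂]³ / ([T]²·[D]³·[M]²) = (1.23)²·(0.0101)²·(0.0208)³ / ((0.00385)²·(0.192)³·(0.124)²) = 0.861
Q = 0.861 < K = 3.37, so the forward reaction proceeds.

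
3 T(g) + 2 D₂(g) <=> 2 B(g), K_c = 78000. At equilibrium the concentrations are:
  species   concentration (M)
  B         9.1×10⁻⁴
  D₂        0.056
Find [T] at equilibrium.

[T] = 0.0015 M

At equilibrium, K_c = [B]² / ([T]³·[D₂]²) = 78000.
(9.1×10⁻⁴)² / (([T])³·(0.056)²) = 78000
[T]³ = 3.39×10⁻⁹ ⇒ [T] = 0.0015 M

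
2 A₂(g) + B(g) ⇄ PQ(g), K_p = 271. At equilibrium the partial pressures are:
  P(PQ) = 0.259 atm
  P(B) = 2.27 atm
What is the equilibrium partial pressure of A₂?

P(A₂) = 0.0205 atm

At equilibrium, K_p = P(PQ) / (P(A₂)²·P(B)) = 271.
(0.259) / ((P(A₂))²·(2.27)) = 271
P(A₂)² = 4.21×10⁻⁴ ⇒ P(A₂) = 0.0205 atm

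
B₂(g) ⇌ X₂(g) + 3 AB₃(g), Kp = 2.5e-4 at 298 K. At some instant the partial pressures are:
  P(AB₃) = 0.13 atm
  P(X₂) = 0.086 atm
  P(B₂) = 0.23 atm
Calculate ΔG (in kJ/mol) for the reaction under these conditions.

ΔG = 2.95 kJ/mol

Qp = P(X₂)·P(AB₃)³ / P(B₂) = (0.086)·(0.13)³ / (0.23) = 8.21e-4
ΔG = RT ln(Qp/Kp) = (8.314 J mol⁻¹ K⁻¹)(298 K) × ln(8.21e-4/2.5e-4)
   = (2.478 kJ/mol)(1.189) = 2.95 kJ/mol
ΔG > 0, so the forward reaction is non-spontaneous (proceeds in reverse).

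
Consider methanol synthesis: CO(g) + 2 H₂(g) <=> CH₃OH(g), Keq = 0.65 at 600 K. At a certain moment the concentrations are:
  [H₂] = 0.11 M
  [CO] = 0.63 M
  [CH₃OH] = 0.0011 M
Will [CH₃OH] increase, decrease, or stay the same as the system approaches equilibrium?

increase

Q = [CH₃OH] / ([CO]·[H₂]²) = (0.0011) / ((0.63)·(0.11)²) = 0.14
Q = 0.14 < Keq = 0.65: net forward reaction.
CH₃OH is a product, so it increases.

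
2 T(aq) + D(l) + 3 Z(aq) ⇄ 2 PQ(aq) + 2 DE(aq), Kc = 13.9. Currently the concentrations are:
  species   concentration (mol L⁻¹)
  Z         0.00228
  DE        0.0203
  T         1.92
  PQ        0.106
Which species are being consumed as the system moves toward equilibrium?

(D is a pure liquid — omitted from Qc.)
Qc = [PQ]²·[DE]² / ([T]²·[Z]³) = (0.106)²·(0.0203)² / ((1.92)²·(0.00228)³) = 106
Qc = 106 > Kc = 13.9: net reverse reaction.

PQ, DE (products)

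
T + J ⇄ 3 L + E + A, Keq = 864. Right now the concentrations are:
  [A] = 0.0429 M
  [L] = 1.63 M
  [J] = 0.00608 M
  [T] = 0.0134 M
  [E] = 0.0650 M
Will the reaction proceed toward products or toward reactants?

to the right

Q = [L]³·[E]·[A] / ([T]·[J]) = (1.63)³·(0.0650)·(0.0429) / ((0.0134)·(0.00608)) = 148
Q = 148 < Keq = 864, so the forward reaction proceeds.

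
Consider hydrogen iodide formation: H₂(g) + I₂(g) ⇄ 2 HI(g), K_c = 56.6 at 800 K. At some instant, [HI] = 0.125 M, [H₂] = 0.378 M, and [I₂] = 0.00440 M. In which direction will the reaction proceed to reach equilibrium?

in the forward direction

Q_c = [HI]² / ([H₂]·[I₂]) = (0.125)² / ((0.378)·(0.00440)) = 9.39
Q_c = 9.39 < K_c = 56.6, so the forward reaction proceeds.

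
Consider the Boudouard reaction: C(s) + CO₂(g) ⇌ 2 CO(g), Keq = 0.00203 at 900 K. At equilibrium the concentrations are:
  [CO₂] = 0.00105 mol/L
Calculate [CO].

[CO] = 0.00146 mol/L

(C is a pure solid — omitted from Keq.)
At equilibrium, Keq = [CO]² / [CO₂] = 0.00203.
([CO])² / (0.00105) = 0.00203
[CO]² = 2.13×10⁻⁶ ⇒ [CO] = 0.00146 mol/L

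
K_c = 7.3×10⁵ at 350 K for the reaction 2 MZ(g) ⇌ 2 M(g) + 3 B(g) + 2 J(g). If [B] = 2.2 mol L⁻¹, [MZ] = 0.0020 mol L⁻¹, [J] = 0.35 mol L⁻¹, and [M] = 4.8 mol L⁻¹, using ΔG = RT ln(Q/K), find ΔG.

Q_c = [M]²·[B]³·[J]² / [MZ]² = (4.8)²·(2.2)³·(0.35)² / (0.0020)² = 7.51×10⁶
ΔG = RT ln(Q_c/K_c) = (8.314 J mol⁻¹ K⁻¹)(350 K) × ln(7.51×10⁶/7.3×10⁵)
   = (2.910 kJ/mol)(2.331) = 6.78 kJ/mol
ΔG > 0, so the forward reaction is non-spontaneous (proceeds in reverse).

ΔG = 6.78 kJ/mol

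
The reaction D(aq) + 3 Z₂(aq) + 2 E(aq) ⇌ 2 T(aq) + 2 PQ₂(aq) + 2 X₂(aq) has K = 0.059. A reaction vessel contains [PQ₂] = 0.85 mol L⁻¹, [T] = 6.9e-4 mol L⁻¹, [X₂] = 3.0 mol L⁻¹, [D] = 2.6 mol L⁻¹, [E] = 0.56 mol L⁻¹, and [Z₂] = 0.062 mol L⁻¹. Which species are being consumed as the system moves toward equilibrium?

Q = [T]²·[PQ₂]²·[X₂]² / ([D]·[Z₂]³·[E]²) = (6.9e-4)²·(0.85)²·(3.0)² / ((2.6)·(0.062)³·(0.56)²) = 0.016
Q = 0.016 < K = 0.059: net forward reaction.

D, Z₂, E (reactants)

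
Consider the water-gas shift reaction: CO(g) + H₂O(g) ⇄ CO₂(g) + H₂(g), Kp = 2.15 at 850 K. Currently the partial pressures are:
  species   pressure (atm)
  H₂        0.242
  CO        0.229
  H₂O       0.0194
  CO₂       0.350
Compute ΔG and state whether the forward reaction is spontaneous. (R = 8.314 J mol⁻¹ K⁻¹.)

Qp = P(CO₂)·P(H₂) / (P(CO)·P(H₂O)) = (0.350)·(0.242) / ((0.229)·(0.0194)) = 19.1
ΔG = RT ln(Qp/Kp) = (8.314 J mol⁻¹ K⁻¹)(850 K) × ln(19.1/2.15)
   = (7.067 kJ/mol)(2.184) = 15.4 kJ/mol
ΔG > 0, so the forward reaction is non-spontaneous (proceeds in reverse).

ΔG = 15.4 kJ/mol; the forward reaction is non-spontaneous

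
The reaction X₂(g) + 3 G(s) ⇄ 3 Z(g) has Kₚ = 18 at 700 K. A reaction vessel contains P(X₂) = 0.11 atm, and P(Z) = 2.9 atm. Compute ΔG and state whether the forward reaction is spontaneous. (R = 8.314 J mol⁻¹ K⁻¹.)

ΔG = 14.6 kJ/mol; the forward reaction is non-spontaneous

(G is a pure solid — omitted from Qₚ.)
Qₚ = P(Z)³ / P(X₂) = (2.9)³ / (0.11) = 222
ΔG = RT ln(Qₚ/Kₚ) = (8.314 J mol⁻¹ K⁻¹)(700 K) × ln(222/18)
   = (5.820 kJ/mol)(2.512) = 14.6 kJ/mol
ΔG > 0, so the forward reaction is non-spontaneous (proceeds in reverse).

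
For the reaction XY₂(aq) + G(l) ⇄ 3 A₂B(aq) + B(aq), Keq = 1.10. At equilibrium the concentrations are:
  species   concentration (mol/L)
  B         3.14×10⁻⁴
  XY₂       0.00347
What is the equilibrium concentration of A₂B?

(G is a pure liquid — omitted from Keq.)
At equilibrium, Keq = [A₂B]³·[B] / [XY₂] = 1.10.
([A₂B])³·(3.14×10⁻⁴) / (0.00347) = 1.10
[A₂B]³ = 12.2 ⇒ [A₂B] = 2.30 mol/L

[A₂B] = 2.30 mol/L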